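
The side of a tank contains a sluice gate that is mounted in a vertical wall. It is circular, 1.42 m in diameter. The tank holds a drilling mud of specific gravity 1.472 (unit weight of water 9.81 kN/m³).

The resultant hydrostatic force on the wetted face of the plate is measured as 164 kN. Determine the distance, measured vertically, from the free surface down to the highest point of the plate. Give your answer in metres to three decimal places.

γ = 1.472 × 9.81 = 14.44032 kN/m³.
A = π(0.71)² = 1.58368 m².
From F = γ·h_c·A, the centroid depth is h_c = 164/(14.44032 × 1.58368) = 7.17133 m.
The centroid is at the centre, 0.71 m below the top of the plate, so the highest point sits at h_top = 7.17133 − 0.71 = 6.46133 m below the surface.

d_top ≈ 6.461 m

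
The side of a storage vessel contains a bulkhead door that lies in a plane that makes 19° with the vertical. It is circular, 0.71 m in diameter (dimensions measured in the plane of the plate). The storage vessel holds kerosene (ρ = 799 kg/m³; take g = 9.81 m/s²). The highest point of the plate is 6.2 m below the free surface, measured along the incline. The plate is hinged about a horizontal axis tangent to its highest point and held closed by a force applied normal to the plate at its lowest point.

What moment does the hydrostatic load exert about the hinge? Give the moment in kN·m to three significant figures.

γ = ρg = 799 × 9.81 / 1000 = 7.83819 kN/m³.
The plate makes 19° with the vertical, i.e. θ = 90° − 19° = 71° to the horizontal. Measuring y along the incline from the free-surface line, vertical depth h = y·sinθ with sinθ = 0.945519.
The centroid is at the centre, 0.355 m below the top of the plate, so y_c = 6.2 + 0.355 = 6.555 m and h_c = 6.555 × 0.945519 = 6.19788 m.
A = π(0.355)² = 0.395919 m².
Resultant F = γ·h_c·A = 7.83819 × 6.19788 × 0.395919 = 19.2338 kN.
I_c = πr⁴/4 = π × 0.355⁴/4 = 0.0124739 m⁴.
Centre of pressure: y_p = y_c + I_c/(y_c·A) = 6.555 + 0.0124739/(6.555 × 0.395919) = 6.555 + 0.00480644 = 6.55981 m along the plane.
The resultant acts 0.355 + 0.00480644 = 0.359806 m (along the plate) below the hinge at the top edge, so the moment about the hinge is M = F × 0.359806 = 19.2338 × 0.359806 = 6.92044 kN·m.

M ≈ 6.92 kN·m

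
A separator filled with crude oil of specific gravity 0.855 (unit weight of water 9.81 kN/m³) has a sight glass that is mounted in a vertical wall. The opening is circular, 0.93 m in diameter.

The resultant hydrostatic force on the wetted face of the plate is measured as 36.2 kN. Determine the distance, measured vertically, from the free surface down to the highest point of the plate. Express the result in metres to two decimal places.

d_top ≈ 5.89 m

γ = 0.855 × 9.81 = 8.38755 kN/m³.
A = π(0.465)² = 0.679291 m².
From F = γ·h_c·A, the centroid depth is h_c = 36.2/(8.38755 × 0.679291) = 6.35357 m.
The centroid is at the centre, 0.465 m below the top of the plate, so the highest point sits at h_top = 6.35357 − 0.465 = 5.88857 m below the surface.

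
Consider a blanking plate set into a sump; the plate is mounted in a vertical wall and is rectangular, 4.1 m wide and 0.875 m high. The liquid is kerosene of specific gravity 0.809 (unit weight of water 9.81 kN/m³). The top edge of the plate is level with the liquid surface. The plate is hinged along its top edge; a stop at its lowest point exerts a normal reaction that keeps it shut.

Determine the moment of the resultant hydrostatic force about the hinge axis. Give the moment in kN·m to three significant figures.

γ = 0.809 × 9.81 = 7.93629 kN/m³.
The centroid lies 0.875/2 = 0.4375 m below the top edge, so the centroid depth is h_c = 0.4375 m.
A = 4.1 × 0.875 = 3.5875 m².
Resultant F = γ·h_c·A = 7.93629 × 0.4375 × 3.5875 = 12.4563 kN.
I_c = b·h³/12 = 4.1 × 0.875³/12 = 0.22889 m⁴.
Centre of pressure: y_p = y_c + I_c/(y_c·A) = 0.4375 + 0.22889/(0.4375 × 3.5875) = 0.4375 + 0.145833 = 0.583333 m along the plane.
The resultant acts 0.4375 + 0.145833 = 0.583333 m (along the plate) below the hinge at the top edge, so the moment about the hinge is M = F × 0.583333 = 12.4563 × 0.583333 = 7.26617 kN·m.

M ≈ 7.27 kN·m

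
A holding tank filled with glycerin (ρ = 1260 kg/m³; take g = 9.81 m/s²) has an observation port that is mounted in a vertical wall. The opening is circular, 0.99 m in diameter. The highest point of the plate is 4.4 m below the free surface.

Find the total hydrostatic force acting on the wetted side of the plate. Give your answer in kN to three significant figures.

γ = ρg = 1260 × 9.81 / 1000 = 12.3606 kN/m³.
The centroid is at the centre, 0.495 m below the top of the plate, so the centroid depth is h_c = 4.4 + 0.495 = 4.895 m.
A = π(0.495)² = 0.769769 m².
Resultant F = γ·h_c·A = 12.3606 × 4.895 × 0.769769 = 46.575 kN.

F ≈ 46.6 kN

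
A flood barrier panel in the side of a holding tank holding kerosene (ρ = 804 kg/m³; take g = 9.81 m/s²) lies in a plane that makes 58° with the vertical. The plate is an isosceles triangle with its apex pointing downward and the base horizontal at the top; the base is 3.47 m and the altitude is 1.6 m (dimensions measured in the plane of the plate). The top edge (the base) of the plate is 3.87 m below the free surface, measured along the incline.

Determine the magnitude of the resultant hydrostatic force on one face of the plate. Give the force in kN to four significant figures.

γ = ρg = 804 × 9.81 / 1000 = 7.88724 kN/m³.
The plate makes 58° with the vertical, i.e. θ = 90° − 58° = 32° to the horizontal. Measuring y along the incline from the free-surface line, vertical depth h = y·sinθ with sinθ = 0.529919.
With the apex down, the centroid sits h/3 = 1.6/3 = 0.533333 m below the base (the top edge), so y_c = 3.87 + 0.533333 = 4.40333 m and h_c = 4.40333 × 0.529919 = 2.33341 m.
A = ½ × 3.47 × 1.6 = 2.776 m².
Resultant F = γ·h_c·A = 7.88724 × 2.33341 × 2.776 = 51.09 kN.

F ≈ 51.09 kN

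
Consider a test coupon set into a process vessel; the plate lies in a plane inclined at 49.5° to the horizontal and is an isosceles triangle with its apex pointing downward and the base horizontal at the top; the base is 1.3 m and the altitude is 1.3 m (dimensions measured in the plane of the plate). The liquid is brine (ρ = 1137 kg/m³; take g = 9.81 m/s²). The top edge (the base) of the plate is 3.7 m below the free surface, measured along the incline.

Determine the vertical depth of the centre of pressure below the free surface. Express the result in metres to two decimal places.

γ = ρg = 1137 × 9.81 / 1000 = 11.15397 kN/m³.
Let θ = 49.5° be the plate's angle to the horizontal; measure y along the incline from where the plane meets the free surface. Vertical depth h = y·sinθ with sinθ = 0.760406.
With the apex down, the centroid sits h/3 = 1.3/3 = 0.433333 m below the base (the top edge), so y_c = 3.7 + 0.433333 = 4.13333 m and h_c = 4.13333 × 0.760406 = 3.14301 m.
A = ½ × 1.3 × 1.3 = 0.845 m².
Resultant F = γ·h_c·A = 11.15397 × 3.14301 × 0.845 = 29.6232 kN.
I_c = b·h³/36 = 1.3 × 1.3³/36 = 0.0793361 m⁴.
Centre of pressure: y_p = y_c + I_c/(y_c·A) = 4.13333 + 0.0793361/(4.13333 × 0.845) = 4.13333 + 0.0227151 = 4.15605 m along the plane.
Vertically, h_p = y_p·sinθ = 4.15605 × 0.760406 = 3.16029 m.

h_p = 3.16 m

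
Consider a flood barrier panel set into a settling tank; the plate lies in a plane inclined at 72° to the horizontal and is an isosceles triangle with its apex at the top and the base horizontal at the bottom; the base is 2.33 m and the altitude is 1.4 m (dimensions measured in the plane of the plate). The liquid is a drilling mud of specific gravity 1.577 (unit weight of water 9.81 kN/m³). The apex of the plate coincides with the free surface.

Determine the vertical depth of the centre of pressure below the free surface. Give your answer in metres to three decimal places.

γ = 1.577 × 9.81 = 15.47037 kN/m³.
Let θ = 72° be the plate's angle to the horizontal; measure y along the incline from where the plane meets the free surface. Vertical depth h = y·sinθ with sinθ = 0.951057.
With the apex up, the centroid sits 2h/3 = 2 × 1.4/3 = 0.933333 m below the apex, so y_c = 0.933333 m and h_c = 0.933333 × 0.951057 = 0.887653 m.
A = ½ × 2.33 × 1.4 = 1.631 m².
Resultant F = γ·h_c·A = 15.47037 × 0.887653 × 1.631 = 22.3974 kN.
I_c = b·h³/36 = 2.33 × 1.4³/36 = 0.177598 m⁴.
Centre of pressure: y_p = y_c + I_c/(y_c·A) = 0.933333 + 0.177598/(0.933333 × 1.631) = 0.933333 + 0.116667 = 1.05 m along the plane.
Vertically, h_p = y_p·sinθ = 1.05 × 0.951057 = 0.99861 m.

h_p = 0.999 m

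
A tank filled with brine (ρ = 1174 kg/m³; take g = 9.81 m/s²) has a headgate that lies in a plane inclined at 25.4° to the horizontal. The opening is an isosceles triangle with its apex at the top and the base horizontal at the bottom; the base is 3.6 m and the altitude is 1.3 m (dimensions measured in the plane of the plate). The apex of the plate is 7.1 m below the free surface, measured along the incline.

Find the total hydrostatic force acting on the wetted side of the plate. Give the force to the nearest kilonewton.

γ = ρg = 1174 × 9.81 / 1000 = 11.51694 kN/m³.
Let θ = 25.4° be the plate's angle to the horizontal; measure y along the incline from where the plane meets the free surface. Vertical depth h = y·sinθ with sinθ = 0.428935.
With the apex up, the centroid sits 2h/3 = 2 × 1.3/3 = 0.866667 m below the apex, so y_c = 7.1 + 0.866667 = 7.96667 m and h_c = 7.96667 × 0.428935 = 3.41718 m.
A = ½ × 3.6 × 1.3 = 2.34 m².
Resultant F = γ·h_c·A = 11.51694 × 3.41718 × 2.34 = 92.0918 kN.

F ≈ 92 kN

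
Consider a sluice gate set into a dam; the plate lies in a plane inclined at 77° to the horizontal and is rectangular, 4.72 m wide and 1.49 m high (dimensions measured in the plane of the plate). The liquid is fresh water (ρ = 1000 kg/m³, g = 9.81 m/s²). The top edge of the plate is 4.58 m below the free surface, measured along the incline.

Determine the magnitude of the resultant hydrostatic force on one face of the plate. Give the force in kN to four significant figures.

F ≈ 358.0 kN

γ = ρg = 1000 × 9.81 = 9810 N/m³ = 9.81 kN/m³.
Let θ = 77° be the plate's angle to the horizontal; measure y along the incline from where the plane meets the free surface. Vertical depth h = y·sinθ with sinθ = 0.974370.
The centroid lies 1.49/2 = 0.745 m below the top edge, so y_c = 4.58 + 0.745 = 5.325 m and h_c = 5.325 × 0.974370 = 5.18852 m.
A = 4.72 × 1.49 = 7.0328 m².
Resultant F = γ·h_c·A = 9.81 × 5.18852 × 7.0328 = 357.965 kN.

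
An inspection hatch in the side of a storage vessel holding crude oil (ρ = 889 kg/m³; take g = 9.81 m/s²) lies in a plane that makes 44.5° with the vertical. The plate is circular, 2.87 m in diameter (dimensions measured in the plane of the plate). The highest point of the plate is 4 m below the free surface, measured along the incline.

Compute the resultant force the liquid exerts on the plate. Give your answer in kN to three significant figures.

γ = ρg = 889 × 9.81 / 1000 = 8.72109 kN/m³.
The plate makes 44.5° with the vertical, i.e. θ = 90° − 44.5° = 45.5° to the horizontal. Measuring y along the incline from the free-surface line, vertical depth h = y·sinθ with sinθ = 0.713250.
The centroid is at the centre, 1.435 m below the top of the plate, so y_c = 4 + 1.435 = 5.435 m and h_c = 5.435 × 0.713250 = 3.87651 m.
A = π(1.435)² = 6.46925 m².
Resultant F = γ·h_c·A = 8.72109 × 3.87651 × 6.46925 = 218.708 kN.

F ≈ 219 kN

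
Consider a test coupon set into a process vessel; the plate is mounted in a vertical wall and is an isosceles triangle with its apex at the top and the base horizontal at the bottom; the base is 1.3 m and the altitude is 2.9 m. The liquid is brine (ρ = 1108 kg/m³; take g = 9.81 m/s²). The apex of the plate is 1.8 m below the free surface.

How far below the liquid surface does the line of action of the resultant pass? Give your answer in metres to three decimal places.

γ = ρg = 1108 × 9.81 / 1000 = 10.86948 kN/m³.
With the apex up, the centroid sits 2h/3 = 2 × 2.9/3 = 1.93333 m below the apex, so the centroid depth is h_c = 1.8 + 1.93333 = 3.73333 m.
A = ½ × 1.3 × 2.9 = 1.885 m².
Resultant F = γ·h_c·A = 10.86948 × 3.73333 × 1.885 = 76.4921 kN.
I_c = b·h³/36 = 1.3 × 2.9³/36 = 0.880714 m⁴.
Centre of pressure: y_p = y_c + I_c/(y_c·A) = 3.73333 + 0.880714/(3.73333 × 1.885) = 3.73333 + 0.125149 = 3.85848 m along the plane.

h_p = 3.858 m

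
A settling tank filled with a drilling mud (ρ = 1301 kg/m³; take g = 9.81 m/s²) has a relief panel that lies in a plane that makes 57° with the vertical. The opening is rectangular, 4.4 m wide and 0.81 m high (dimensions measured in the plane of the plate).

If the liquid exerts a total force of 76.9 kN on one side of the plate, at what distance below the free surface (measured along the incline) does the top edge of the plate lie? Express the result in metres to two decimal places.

y_top ≈ 2.70 m

γ = ρg = 1301 × 9.81 / 1000 = 12.76281 kN/m³.
A = 4.4 × 0.81 = 3.564 m².
From F = γ·h_c·A, the centroid depth is h_c = 76.9/(12.76281 × 3.564) = 1.69061 m.
The plate makes 57° with the vertical, i.e. θ = 90° − 57° = 33° to the horizontal. Measuring y along the incline from the free-surface line, vertical depth h = y·sinθ with sinθ = 0.544639.
Along the incline, y_c = h_c/sinθ = 1.69061/0.544639 = 3.10409 m.
The centroid lies 0.81/2 = 0.405 m below the top edge, so the top edge sits at y_top = 3.10409 − 0.405 = 2.69909 m along the incline.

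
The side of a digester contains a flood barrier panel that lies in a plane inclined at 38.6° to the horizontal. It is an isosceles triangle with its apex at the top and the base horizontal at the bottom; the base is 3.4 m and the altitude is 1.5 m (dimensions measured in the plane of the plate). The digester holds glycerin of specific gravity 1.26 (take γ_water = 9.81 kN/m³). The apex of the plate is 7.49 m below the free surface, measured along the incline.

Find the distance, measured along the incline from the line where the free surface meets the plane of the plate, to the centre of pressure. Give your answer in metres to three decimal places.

y_p = 8.505 m

γ = 1.26 × 9.81 = 12.3606 kN/m³.
Let θ = 38.6° be the plate's angle to the horizontal; measure y along the incline from where the plane meets the free surface. Vertical depth h = y·sinθ with sinθ = 0.623880.
With the apex up, the centroid sits 2h/3 = 2 × 1.5/3 = 1 m below the apex, so y_c = 7.49 + 1 = 8.49 m and h_c = 8.49 × 0.623880 = 5.29674 m.
A = ½ × 3.4 × 1.5 = 2.55 m².
Resultant F = γ·h_c·A = 12.3606 × 5.29674 × 2.55 = 166.951 kN.
I_c = b·h³/36 = 3.4 × 1.5³/36 = 0.31875 m⁴.
Centre of pressure: y_p = y_c + I_c/(y_c·A) = 8.49 + 0.31875/(8.49 × 2.55) = 8.49 + 0.0147232 = 8.50472 m along the plane.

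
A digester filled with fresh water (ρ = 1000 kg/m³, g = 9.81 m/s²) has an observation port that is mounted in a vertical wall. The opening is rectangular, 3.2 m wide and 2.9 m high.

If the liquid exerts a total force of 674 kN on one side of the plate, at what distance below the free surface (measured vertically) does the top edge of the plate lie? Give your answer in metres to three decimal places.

γ = ρg = 1000 × 9.81 = 9810 N/m³ = 9.81 kN/m³.
A = 3.2 × 2.9 = 9.28 m².
From F = γ·h_c·A, the centroid depth is h_c = 674/(9.81 × 9.28) = 7.4036 m.
The centroid lies 2.9/2 = 1.45 m below the top edge, so the top edge sits at h_top = 7.4036 − 1.45 = 5.9536 m below the surface.

d_top ≈ 5.954 m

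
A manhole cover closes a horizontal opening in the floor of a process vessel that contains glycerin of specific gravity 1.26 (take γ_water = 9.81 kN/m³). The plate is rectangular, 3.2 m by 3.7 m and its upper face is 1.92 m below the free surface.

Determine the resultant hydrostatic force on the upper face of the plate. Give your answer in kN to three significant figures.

F ≈ 281 kN

γ = 1.26 × 9.81 = 12.3606 kN/m³.
The plate is horizontal, so pressure is uniform at p = γ·h = 12.3606 × 1.92 = 23.7324 kN/m².
A = 3.2 × 3.7 = 11.84 m².
F = p·A = 23.7324 × 11.84 = 280.992 kN.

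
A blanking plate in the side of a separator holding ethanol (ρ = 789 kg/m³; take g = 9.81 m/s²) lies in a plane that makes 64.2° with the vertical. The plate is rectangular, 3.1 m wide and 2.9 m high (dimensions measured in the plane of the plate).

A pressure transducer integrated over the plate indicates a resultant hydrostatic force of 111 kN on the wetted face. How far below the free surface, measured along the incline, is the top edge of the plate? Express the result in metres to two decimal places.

γ = ρg = 789 × 9.81 / 1000 = 7.74009 kN/m³.
A = 3.1 × 2.9 = 8.99 m².
From F = γ·h_c·A, the centroid depth is h_c = 111/(7.74009 × 8.99) = 1.59521 m.
The plate makes 64.2° with the vertical, i.e. θ = 90° − 64.2° = 25.8° to the horizontal. Measuring y along the incline from the free-surface line, vertical depth h = y·sinθ with sinθ = 0.435231.
Along the incline, y_c = h_c/sinθ = 1.59521/0.435231 = 3.6652 m.
The centroid lies 2.9/2 = 1.45 m below the top edge, so the top edge sits at y_top = 3.6652 − 1.45 = 2.2152 m along the incline.

y_top ≈ 2.22 m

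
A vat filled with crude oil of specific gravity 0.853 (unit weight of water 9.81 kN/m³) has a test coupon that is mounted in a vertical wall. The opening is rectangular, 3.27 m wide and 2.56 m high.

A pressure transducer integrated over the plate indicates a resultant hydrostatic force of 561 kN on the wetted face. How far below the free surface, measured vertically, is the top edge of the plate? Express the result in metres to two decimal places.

γ = 0.853 × 9.81 = 8.36793 kN/m³.
A = 3.27 × 2.56 = 8.3712 m².
From F = γ·h_c·A, the centroid depth is h_c = 561/(8.36793 × 8.3712) = 8.00861 m.
The centroid lies 2.56/2 = 1.28 m below the top edge, so the top edge sits at h_top = 8.00861 − 1.28 = 6.72861 m below the surface.

d_top ≈ 6.73 m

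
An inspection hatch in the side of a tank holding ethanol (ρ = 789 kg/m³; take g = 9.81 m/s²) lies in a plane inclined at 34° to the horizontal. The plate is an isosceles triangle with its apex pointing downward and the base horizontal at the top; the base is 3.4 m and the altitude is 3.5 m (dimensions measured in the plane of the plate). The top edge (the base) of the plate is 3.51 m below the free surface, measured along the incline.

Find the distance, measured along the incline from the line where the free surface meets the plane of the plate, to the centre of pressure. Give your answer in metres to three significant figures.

y_p = 4.82 m

γ = ρg = 789 × 9.81 / 1000 = 7.74009 kN/m³.
Let θ = 34° be the plate's angle to the horizontal; measure y along the incline from where the plane meets the free surface. Vertical depth h = y·sinθ with sinθ = 0.559193.
With the apex down, the centroid sits h/3 = 3.5/3 = 1.16667 m below the base (the top edge), so y_c = 3.51 + 1.16667 = 4.67667 m and h_c = 4.67667 × 0.559193 = 2.61516 m.
A = ½ × 3.4 × 3.5 = 5.95 m².
Resultant F = γ·h_c·A = 7.74009 × 2.61516 × 5.95 = 120.437 kN.
I_c = b·h³/36 = 3.4 × 3.5³/36 = 4.04931 m⁴.
Centre of pressure: y_p = y_c + I_c/(y_c·A) = 4.67667 + 4.04931/(4.67667 × 5.95) = 4.67667 + 0.145522 = 4.82219 m along the plane.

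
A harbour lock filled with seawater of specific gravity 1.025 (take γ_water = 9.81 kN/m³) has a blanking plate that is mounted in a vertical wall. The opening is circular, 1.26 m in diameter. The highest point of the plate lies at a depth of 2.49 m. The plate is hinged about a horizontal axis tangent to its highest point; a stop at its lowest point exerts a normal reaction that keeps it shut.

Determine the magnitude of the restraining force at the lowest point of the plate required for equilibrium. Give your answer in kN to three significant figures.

P ≈ 20.5 kN

γ = 1.025 × 9.81 = 10.05525 kN/m³.
The centroid is at the centre, 0.63 m below the top of the plate, so the centroid depth is h_c = 2.49 + 0.63 = 3.12 m.
A = π(0.63)² = 1.2469 m².
Resultant F = γ·h_c·A = 10.05525 × 3.12 × 1.2469 = 39.1182 kN.
I_c = πr⁴/4 = π × 0.63⁴/4 = 0.123723 m⁴.
Centre of pressure: y_p = y_c + I_c/(y_c·A) = 3.12 + 0.123723/(3.12 × 1.2469) = 3.12 + 0.0318027 = 3.1518 m along the plane.
The resultant acts 0.63 + 0.0318027 = 0.661803 m (along the plate) below the hinge at the top edge, so the moment about the hinge is M = F × 0.661803 = 39.1182 × 0.661803 = 25.8885 kN·m.
A normal force at the bottom, 1.26 m from the hinge, must supply this moment: P = 25.8885/1.26 = 20.5464 kN.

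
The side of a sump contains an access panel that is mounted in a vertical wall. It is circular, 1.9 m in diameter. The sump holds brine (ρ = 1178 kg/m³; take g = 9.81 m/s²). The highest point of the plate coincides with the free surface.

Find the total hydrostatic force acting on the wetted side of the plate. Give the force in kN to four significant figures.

F ≈ 31.13 kN

γ = ρg = 1178 × 9.81 / 1000 = 11.55618 kN/m³.
The centroid is at the centre, 0.95 m below the top of the plate, so the centroid depth is h_c = 0.95 m.
A = π(0.95)² = 2.83529 m².
Resultant F = γ·h_c·A = 11.55618 × 0.95 × 2.83529 = 31.1269 kN.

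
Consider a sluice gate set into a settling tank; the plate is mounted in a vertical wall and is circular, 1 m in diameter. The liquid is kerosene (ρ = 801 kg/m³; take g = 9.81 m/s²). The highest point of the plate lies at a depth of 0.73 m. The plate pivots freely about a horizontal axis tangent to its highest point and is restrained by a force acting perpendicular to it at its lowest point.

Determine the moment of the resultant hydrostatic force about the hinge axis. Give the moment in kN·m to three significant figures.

γ = ρg = 801 × 9.81 / 1000 = 7.85781 kN/m³.
The centroid is at the centre, 0.5 m below the top of the plate, so the centroid depth is h_c = 0.73 + 0.5 = 1.23 m.
A = π(0.5)² = 0.785398 m².
Resultant F = γ·h_c·A = 7.85781 × 1.23 × 0.785398 = 7.59096 kN.
I_c = πr⁴/4 = π × 0.5⁴/4 = 0.0490874 m⁴.
Centre of pressure: y_p = y_c + I_c/(y_c·A) = 1.23 + 0.0490874/(1.23 × 0.785398) = 1.23 + 0.050813 = 1.28081 m along the plane.
The resultant acts 0.5 + 0.050813 = 0.550813 m (along the plate) below the hinge at the top edge, so the moment about the hinge is M = F × 0.550813 = 7.59096 × 0.550813 = 4.1812 kN·m.

M ≈ 4.18 kN·m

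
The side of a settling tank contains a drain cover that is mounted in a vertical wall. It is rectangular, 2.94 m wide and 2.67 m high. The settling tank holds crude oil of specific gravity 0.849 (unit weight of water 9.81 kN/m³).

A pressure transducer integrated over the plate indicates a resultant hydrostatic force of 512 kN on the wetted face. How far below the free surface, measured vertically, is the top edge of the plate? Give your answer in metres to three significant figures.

γ = 0.849 × 9.81 = 8.32869 kN/m³.
A = 2.94 × 2.67 = 7.8498 m².
From F = γ·h_c·A, the centroid depth is h_c = 512/(8.32869 × 7.8498) = 7.83131 m.
The centroid lies 2.67/2 = 1.335 m below the top edge, so the top edge sits at h_top = 7.83131 − 1.335 = 6.49631 m below the surface.

d_top ≈ 6.50 m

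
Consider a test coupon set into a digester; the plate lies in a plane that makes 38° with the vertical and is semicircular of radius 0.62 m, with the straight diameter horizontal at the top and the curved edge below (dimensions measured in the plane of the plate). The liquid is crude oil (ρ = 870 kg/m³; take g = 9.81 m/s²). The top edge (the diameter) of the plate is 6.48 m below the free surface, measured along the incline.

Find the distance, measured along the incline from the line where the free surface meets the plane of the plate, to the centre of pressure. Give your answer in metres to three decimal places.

y_p = 6.747 m

γ = ρg = 870 × 9.81 / 1000 = 8.5347 kN/m³.
The plate makes 38° with the vertical, i.e. θ = 90° − 38° = 52° to the horizontal. Measuring y along the incline from the free-surface line, vertical depth h = y·sinθ with sinθ = 0.788011.
The centroid of a semicircle lies 4r/(3π) = 0.263136 m from the diameter, here below the top edge, so y_c = 6.48 + 0.263136 = 6.74314 m and h_c = 6.74314 × 0.788011 = 5.31367 m.
A = πr²/2 = π × 0.62²/2 = 0.603814 m².
Resultant F = γ·h_c·A = 8.5347 × 5.31367 × 0.603814 = 27.3833 kN.
I_c = (π/8 − 8/(9π))·r⁴ = 0.109757 × 0.62⁴ = 0.0162181 m⁴.
Centre of pressure: y_p = y_c + I_c/(y_c·A) = 6.74314 + 0.0162181/(6.74314 × 0.603814) = 6.74314 + 0.00398322 = 6.74712 m along the plane.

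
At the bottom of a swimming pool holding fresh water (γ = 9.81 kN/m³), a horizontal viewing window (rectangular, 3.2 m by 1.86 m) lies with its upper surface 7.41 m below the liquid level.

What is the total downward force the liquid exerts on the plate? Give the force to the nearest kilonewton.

F ≈ 433 kN

γ = 9.81 kN/m³.
The plate is horizontal, so pressure is uniform at p = γ·h = 9.81 × 7.41 = 72.6921 kN/m².
A = 3.2 × 1.86 = 5.952 m².
F = p·A = 72.6921 × 5.952 = 432.663 kN.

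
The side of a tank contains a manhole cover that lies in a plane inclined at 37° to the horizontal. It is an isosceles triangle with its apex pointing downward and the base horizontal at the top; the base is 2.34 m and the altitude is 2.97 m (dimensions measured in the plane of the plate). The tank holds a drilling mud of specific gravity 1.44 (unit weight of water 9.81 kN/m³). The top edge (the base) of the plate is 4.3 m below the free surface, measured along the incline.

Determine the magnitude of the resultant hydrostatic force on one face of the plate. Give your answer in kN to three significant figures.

γ = 1.44 × 9.81 = 14.1264 kN/m³.
Let θ = 37° be the plate's angle to the horizontal; measure y along the incline from where the plane meets the free surface. Vertical depth h = y·sinθ with sinθ = 0.601815.
With the apex down, the centroid sits h/3 = 2.97/3 = 0.99 m below the base (the top edge), so y_c = 4.3 + 0.99 = 5.29 m and h_c = 5.29 × 0.601815 = 3.1836 m.
A = ½ × 2.34 × 2.97 = 3.4749 m².
Resultant F = γ·h_c·A = 14.1264 × 3.1836 × 3.4749 = 156.276 kN.

F ≈ 156 kN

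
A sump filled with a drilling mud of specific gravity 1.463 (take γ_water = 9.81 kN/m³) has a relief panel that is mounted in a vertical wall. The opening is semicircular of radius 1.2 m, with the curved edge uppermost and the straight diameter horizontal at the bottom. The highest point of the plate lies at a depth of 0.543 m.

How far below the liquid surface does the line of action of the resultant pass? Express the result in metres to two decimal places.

h_p = 1.32 m

γ = 1.463 × 9.81 = 14.35203 kN/m³.
The centroid lies 4r/(3π) = 0.509296 m above the diameter, so r − 4r/(3π) = 1.2 − 0.509296 = 0.690704 m below the topmost point, so the centroid depth is h_c = 0.543 + 0.690704 = 1.2337 m.
A = πr²/2 = π × 1.2²/2 = 2.26195 m².
Resultant F = γ·h_c·A = 14.35203 × 1.2337 × 2.26195 = 40.0503 kN.
I_c = (π/8 − 8/(9π))·r⁴ = 0.109757 × 1.2⁴ = 0.227592 m⁴.
Centre of pressure: y_p = y_c + I_c/(y_c·A) = 1.2337 + 0.227592/(1.2337 × 2.26195) = 1.2337 + 0.0815576 = 1.31526 m along the plane.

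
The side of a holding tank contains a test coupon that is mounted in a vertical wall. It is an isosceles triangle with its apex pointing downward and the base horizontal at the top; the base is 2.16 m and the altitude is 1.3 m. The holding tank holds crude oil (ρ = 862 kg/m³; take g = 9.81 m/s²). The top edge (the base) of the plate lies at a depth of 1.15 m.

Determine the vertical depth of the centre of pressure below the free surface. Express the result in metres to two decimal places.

γ = ρg = 862 × 9.81 / 1000 = 8.45622 kN/m³.
With the apex down, the centroid sits h/3 = 1.3/3 = 0.433333 m below the base (the top edge), so the centroid depth is h_c = 1.15 + 0.433333 = 1.58333 m.
A = ½ × 2.16 × 1.3 = 1.404 m².
Resultant F = γ·h_c·A = 8.45622 × 1.58333 × 1.404 = 18.7981 kN.
I_c = b·h³/36 = 2.16 × 1.3³/36 = 0.13182 m⁴.
Centre of pressure: y_p = y_c + I_c/(y_c·A) = 1.58333 + 0.13182/(1.58333 × 1.404) = 1.58333 + 0.0592984 = 1.64263 m along the plane.

h_p = 1.64 m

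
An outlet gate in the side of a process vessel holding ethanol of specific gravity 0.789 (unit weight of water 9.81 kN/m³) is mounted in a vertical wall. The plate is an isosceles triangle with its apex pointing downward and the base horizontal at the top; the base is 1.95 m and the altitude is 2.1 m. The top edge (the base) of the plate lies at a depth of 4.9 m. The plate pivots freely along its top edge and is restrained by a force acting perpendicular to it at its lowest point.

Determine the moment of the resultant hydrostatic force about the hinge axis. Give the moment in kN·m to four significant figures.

γ = 0.789 × 9.81 = 7.74009 kN/m³.
With the apex down, the centroid sits h/3 = 2.1/3 = 0.7 m below the base (the top edge), so the centroid depth is h_c = 4.9 + 0.7 = 5.6 m.
A = ½ × 1.95 × 2.1 = 2.0475 m².
Resultant F = γ·h_c·A = 7.74009 × 5.6 × 2.0475 = 88.7479 kN.
I_c = b·h³/36 = 1.95 × 2.1³/36 = 0.501638 m⁴.
Centre of pressure: y_p = y_c + I_c/(y_c·A) = 5.6 + 0.501638/(5.6 × 2.0475) = 5.6 + 0.04375 = 5.64375 m along the plane.
The resultant acts 0.7 + 0.04375 = 0.74375 m (along the plate) below the hinge at the top edge, so the moment about the hinge is M = F × 0.74375 = 88.7479 × 0.74375 = 66.0063 kN·m.

M ≈ 66.01 kN·m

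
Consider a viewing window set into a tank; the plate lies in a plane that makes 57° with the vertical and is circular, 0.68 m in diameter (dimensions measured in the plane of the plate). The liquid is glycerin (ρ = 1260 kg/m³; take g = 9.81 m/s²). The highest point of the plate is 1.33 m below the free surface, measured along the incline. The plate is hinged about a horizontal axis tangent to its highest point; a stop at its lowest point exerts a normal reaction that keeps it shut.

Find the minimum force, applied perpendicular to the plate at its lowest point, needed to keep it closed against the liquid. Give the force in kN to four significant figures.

γ = ρg = 1260 × 9.81 / 1000 = 12.3606 kN/m³.
The plate makes 57° with the vertical, i.e. θ = 90° − 57° = 33° to the horizontal. Measuring y along the incline from the free-surface line, vertical depth h = y·sinθ with sinθ = 0.544639.
The centroid is at the centre, 0.34 m below the top of the plate, so y_c = 1.33 + 0.34 = 1.67 m and h_c = 1.67 × 0.544639 = 0.909547 m.
A = π(0.34)² = 0.363168 m².
Resultant F = γ·h_c·A = 12.3606 × 0.909547 × 0.363168 = 4.08293 kN.
I_c = πr⁴/4 = π × 0.34⁴/4 = 0.0104956 m⁴.
Centre of pressure: y_p = y_c + I_c/(y_c·A) = 1.67 + 0.0104956/(1.67 × 0.363168) = 1.67 + 0.0173055 = 1.68731 m along the plane.
The resultant acts 0.34 + 0.0173055 = 0.357306 m (along the plate) below the hinge at the top edge, so the moment about the hinge is M = F × 0.357306 = 4.08293 × 0.357306 = 1.45886 kN·m.
A normal force at the bottom, 0.68 m from the hinge, must supply this moment: P = 1.45886/0.68 = 2.14538 kN.

P ≈ 2.145 kN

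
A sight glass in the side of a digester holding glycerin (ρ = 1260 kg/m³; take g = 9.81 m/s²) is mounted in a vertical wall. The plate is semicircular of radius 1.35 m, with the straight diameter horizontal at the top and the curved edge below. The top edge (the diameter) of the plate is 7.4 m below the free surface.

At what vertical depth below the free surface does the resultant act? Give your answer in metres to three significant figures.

γ = ρg = 1260 × 9.81 / 1000 = 12.3606 kN/m³.
The centroid of a semicircle lies 4r/(3π) = 0.572958 m from the diameter, here below the top edge, so the centroid depth is h_c = 7.4 + 0.572958 = 7.97296 m.
A = πr²/2 = π × 1.35²/2 = 2.86278 m².
Resultant F = γ·h_c·A = 12.3606 × 7.97296 × 2.86278 = 282.129 kN.
I_c = (π/8 − 8/(9π))·r⁴ = 0.109757 × 1.35⁴ = 0.364559 m⁴.
Centre of pressure: y_p = y_c + I_c/(y_c·A) = 7.97296 + 0.364559/(7.97296 × 2.86278) = 7.97296 + 0.015972 = 7.98893 m along the plane.

h_p = 7.99 m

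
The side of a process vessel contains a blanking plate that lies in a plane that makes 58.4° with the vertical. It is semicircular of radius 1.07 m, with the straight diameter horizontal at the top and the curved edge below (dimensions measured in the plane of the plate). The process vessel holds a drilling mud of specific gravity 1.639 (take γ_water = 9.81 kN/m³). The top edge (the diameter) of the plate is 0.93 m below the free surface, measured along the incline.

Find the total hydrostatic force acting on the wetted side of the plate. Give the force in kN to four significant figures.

γ = 1.639 × 9.81 = 16.07859 kN/m³.
The plate makes 58.4° with the vertical, i.e. θ = 90° − 58.4° = 31.6° to the horizontal. Measuring y along the incline from the free-surface line, vertical depth h = y·sinθ with sinθ = 0.523986.
The centroid of a semicircle lies 4r/(3π) = 0.454122 m from the diameter, here below the top edge, so y_c = 0.93 + 0.454122 = 1.38412 m and h_c = 1.38412 × 0.523986 = 0.72526 m.
A = πr²/2 = π × 1.07²/2 = 1.7984 m².
Resultant F = γ·h_c·A = 16.07859 × 0.72526 × 1.7984 = 20.9714 kN.

F ≈ 20.97 kN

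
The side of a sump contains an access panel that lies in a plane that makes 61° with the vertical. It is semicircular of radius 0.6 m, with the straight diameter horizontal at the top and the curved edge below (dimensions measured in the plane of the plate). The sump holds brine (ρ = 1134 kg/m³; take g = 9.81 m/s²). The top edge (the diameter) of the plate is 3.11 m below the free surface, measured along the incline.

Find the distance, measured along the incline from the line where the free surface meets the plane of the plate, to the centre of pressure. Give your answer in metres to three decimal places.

γ = ρg = 1134 × 9.81 / 1000 = 11.12454 kN/m³.
The plate makes 61° with the vertical, i.e. θ = 90° − 61° = 29° to the horizontal. Measuring y along the incline from the free-surface line, vertical depth h = y·sinθ with sinθ = 0.484810.
The centroid of a semicircle lies 4r/(3π) = 0.254648 m from the diameter, here below the top edge, so y_c = 3.11 + 0.254648 = 3.36465 m and h_c = 3.36465 × 0.484810 = 1.63122 m.
A = πr²/2 = π × 0.6²/2 = 0.565487 m².
Resultant F = γ·h_c·A = 11.12454 × 1.63122 × 0.565487 = 10.2617 kN.
I_c = (π/8 − 8/(9π))·r⁴ = 0.109757 × 0.6⁴ = 0.0142245 m⁴.
Centre of pressure: y_p = y_c + I_c/(y_c·A) = 3.36465 + 0.0142245/(3.36465 × 0.565487) = 3.36465 + 0.00747609 = 3.37213 m along the plane.

y_p = 3.372 m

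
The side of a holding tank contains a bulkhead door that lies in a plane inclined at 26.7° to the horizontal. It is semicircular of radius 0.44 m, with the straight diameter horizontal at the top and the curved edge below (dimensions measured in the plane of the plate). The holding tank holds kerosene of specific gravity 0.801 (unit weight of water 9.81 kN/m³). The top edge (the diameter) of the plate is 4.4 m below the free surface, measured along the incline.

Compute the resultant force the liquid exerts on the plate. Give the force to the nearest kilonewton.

F ≈ 5 kN

γ = 0.801 × 9.81 = 7.85781 kN/m³.
Let θ = 26.7° be the plate's angle to the horizontal; measure y along the incline from where the plane meets the free surface. Vertical depth h = y·sinθ with sinθ = 0.449319.
The centroid of a semicircle lies 4r/(3π) = 0.186742 m from the diameter, here below the top edge, so y_c = 4.4 + 0.186742 = 4.58674 m and h_c = 4.58674 × 0.449319 = 2.06091 m.
A = πr²/2 = π × 0.44²/2 = 0.304106 m².
Resultant F = γ·h_c·A = 7.85781 × 2.06091 × 0.304106 = 4.92477 kN.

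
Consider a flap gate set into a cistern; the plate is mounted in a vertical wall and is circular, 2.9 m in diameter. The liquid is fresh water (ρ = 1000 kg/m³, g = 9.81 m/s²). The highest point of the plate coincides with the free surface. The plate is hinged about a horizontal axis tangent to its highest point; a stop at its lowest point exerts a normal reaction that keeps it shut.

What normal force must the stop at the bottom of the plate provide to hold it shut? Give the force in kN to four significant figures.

γ = ρg = 1000 × 9.81 = 9810 N/m³ = 9.81 kN/m³.
The centroid is at the centre, 1.45 m below the top of the plate, so the centroid depth is h_c = 1.45 m.
A = π(1.45)² = 6.6052 m².
Resultant F = γ·h_c·A = 9.81 × 1.45 × 6.6052 = 93.9557 kN.
I_c = πr⁴/4 = π × 1.45⁴/4 = 3.47186 m⁴.
Centre of pressure: y_p = y_c + I_c/(y_c·A) = 1.45 + 3.47186/(1.45 × 6.6052) = 1.45 + 0.3625 = 1.8125 m along the plane.
The resultant acts 1.45 + 0.3625 = 1.8125 m (along the plate) below the hinge at the top edge, so the moment about the hinge is M = F × 1.8125 = 93.9557 × 1.8125 = 170.295 kN·m.
A normal force at the bottom, 2.9 m from the hinge, must supply this moment: P = 170.295/2.9 = 58.7224 kN.

P ≈ 58.72 kN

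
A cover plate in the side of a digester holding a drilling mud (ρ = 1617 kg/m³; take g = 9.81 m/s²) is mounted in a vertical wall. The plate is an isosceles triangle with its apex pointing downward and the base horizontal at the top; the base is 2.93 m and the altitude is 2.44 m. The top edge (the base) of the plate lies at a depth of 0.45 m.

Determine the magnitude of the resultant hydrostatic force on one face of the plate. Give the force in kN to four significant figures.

F ≈ 71.63 kN

γ = ρg = 1617 × 9.81 / 1000 = 15.86277 kN/m³.
With the apex down, the centroid sits h/3 = 2.44/3 = 0.813333 m below the base (the top edge), so the centroid depth is h_c = 0.45 + 0.813333 = 1.26333 m.
A = ½ × 2.93 × 2.44 = 3.5746 m².
Resultant F = γ·h_c·A = 15.86277 × 1.26333 × 3.5746 = 71.6347 kN.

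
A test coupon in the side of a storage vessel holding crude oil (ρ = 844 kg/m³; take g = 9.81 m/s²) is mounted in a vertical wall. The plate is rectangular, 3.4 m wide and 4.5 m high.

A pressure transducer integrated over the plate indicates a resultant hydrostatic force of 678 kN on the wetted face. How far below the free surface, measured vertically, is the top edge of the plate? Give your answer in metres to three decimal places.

d_top ≈ 3.102 m

γ = ρg = 844 × 9.81 / 1000 = 8.27964 kN/m³.
A = 3.4 × 4.5 = 15.3 m².
From F = γ·h_c·A, the centroid depth is h_c = 678/(8.27964 × 15.3) = 5.35213 m.
The centroid lies 4.5/2 = 2.25 m below the top edge, so the top edge sits at h_top = 5.35213 − 2.25 = 3.10213 m below the surface.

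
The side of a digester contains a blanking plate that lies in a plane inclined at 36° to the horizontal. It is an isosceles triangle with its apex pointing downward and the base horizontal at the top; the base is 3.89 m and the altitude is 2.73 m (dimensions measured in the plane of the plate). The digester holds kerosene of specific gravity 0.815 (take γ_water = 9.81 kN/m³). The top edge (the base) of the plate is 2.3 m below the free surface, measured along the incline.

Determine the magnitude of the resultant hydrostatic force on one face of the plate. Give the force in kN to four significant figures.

γ = 0.815 × 9.81 = 7.99515 kN/m³.
Let θ = 36° be the plate's angle to the horizontal; measure y along the incline from where the plane meets the free surface. Vertical depth h = y·sinθ with sinθ = 0.587785.
With the apex down, the centroid sits h/3 = 2.73/3 = 0.91 m below the base (the top edge), so y_c = 2.3 + 0.91 = 3.21 m and h_c = 3.21 × 0.587785 = 1.88679 m.
A = ½ × 3.89 × 2.73 = 5.30985 m².
Resultant F = γ·h_c·A = 7.99515 × 1.88679 × 5.30985 = 80.1 kN.

F ≈ 80.10 kN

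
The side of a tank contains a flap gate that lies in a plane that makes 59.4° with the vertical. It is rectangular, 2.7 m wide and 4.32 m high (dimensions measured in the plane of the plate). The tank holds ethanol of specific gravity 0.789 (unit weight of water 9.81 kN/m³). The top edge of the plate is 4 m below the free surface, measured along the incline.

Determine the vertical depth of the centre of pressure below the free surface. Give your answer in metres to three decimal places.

h_p = 3.264 m

γ = 0.789 × 9.81 = 7.74009 kN/m³.
The plate makes 59.4° with the vertical, i.e. θ = 90° − 59.4° = 30.6° to the horizontal. Measuring y along the incline from the free-surface line, vertical depth h = y·sinθ with sinθ = 0.509041.
The centroid lies 4.32/2 = 2.16 m below the top edge, so y_c = 4 + 2.16 = 6.16 m and h_c = 6.16 × 0.509041 = 3.13569 m.
A = 2.7 × 4.32 = 11.664 m².
Resultant F = γ·h_c·A = 7.74009 × 3.13569 × 11.664 = 283.091 kN.
I_c = b·h³/12 = 2.7 × 4.32³/12 = 18.1399 m⁴.
Centre of pressure: y_p = y_c + I_c/(y_c·A) = 6.16 + 18.1399/(6.16 × 11.664) = 6.16 + 0.252468 = 6.41247 m along the plane.
Vertically, h_p = y_p·sinθ = 6.41247 × 0.509041 = 3.26421 m.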